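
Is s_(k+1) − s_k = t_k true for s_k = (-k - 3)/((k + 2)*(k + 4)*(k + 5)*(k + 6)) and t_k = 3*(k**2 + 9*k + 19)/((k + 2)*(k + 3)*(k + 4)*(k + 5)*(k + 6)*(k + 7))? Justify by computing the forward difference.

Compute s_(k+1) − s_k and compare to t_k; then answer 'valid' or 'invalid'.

s_(k+1) = (-k - 4)/((k + 3)*(k + 5)*(k + 6)*(k + 7))
s_(k+1) − s_k = (-(k + 2)*(k + 4)**2 + (k + 3)**2*(k + 7))/((k + 2)*(k + 3)*(k + 4)*(k + 5)*(k + 6)*(k + 7))
(s_(k+1) − s_k) − t_k = 2*(-4*k - 13)/(k**6 + 27*k**5 + 295*k**4 + 1665*k**3 + 5104*k**2 + 8028*k + 5040)

Invalid: residual 2*(-4*k - 13)/(k**6 + 27*k**5 + 295*k**4 + 1665*k**3 + 5104*k**2 + 8028*k + 5040) ≠ 0.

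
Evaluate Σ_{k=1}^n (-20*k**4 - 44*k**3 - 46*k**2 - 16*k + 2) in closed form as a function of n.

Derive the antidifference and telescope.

S(n) = n*(-4*n**4 - 21*n**3 - 44*n**2 - 42*n - 13)

t_(k+1)/t_k = (10*k**4 + 62*k**3 + 149*k**2 + 160*k + 62)/(10*k**4 + 22*k**3 + 23*k**2 + 8*k - 1).
Take A(k)=1, B(k)=1, C(k)=k**4 + 11*k**3/5 + 23*k**2/10 + 4*k/5 - 1/10.
Key eq: (1)·f(k+1) = (1)·f(k) + (k**4 + 11*k**3/5 + 23*k**2/10 + 4*k/5 - 1/10).
Bound: deg f ≤ 5.
Solving with deg f ≤ 5: f(k) = k*(4*k**4 + k**3 - 4*k - 3)/20.
So s_k = (B(k−1)f/C)·t_k = (k*(4*k**4 + k**3 - 4*k - 3)/(2*(10*k**4 + 22*k**3 + 23*k**2 + 8*k - 1)))·t_k = k*(-4*k**4 - k**3 + 4*k + 3).
Check: Δs_k = -20*k**4 - 44*k**3 - 46*k**2 - 16*k + 2. ✓
s_(n+1) = -4*n**5 - 21*n**4 - 44*n**3 - 42*n**2 - 13*n + 2 and s_(1) = 2, so S(n) = n*(-4*n**4 - 21*n**3 - 44*n**2 - 42*n - 13).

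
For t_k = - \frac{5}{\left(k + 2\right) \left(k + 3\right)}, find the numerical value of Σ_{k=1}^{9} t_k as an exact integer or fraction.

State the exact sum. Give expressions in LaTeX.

Compute t_(k+1)/t_k: get (k + 2)/(k + 4).
Gosper form: A/B · C(k+1)/C(k) with A=k + 2, B=k + 4, C=1.
Need (k + 2)·f(k+1) − (k + 3)·f(k) = 1.
deg f ≤ 1 (via 1,1,0).
Match coefficients ⇒ f(k) = k/2.
So s_k = (B(k−1)f/C)·t_k = (k*(k + 3)/2)·t_k = -5*k/(2*k + 4).
s_(k+1) − s_k = -5/(k**2 + 5*k + 6) = t_k.
Evaluate s at k=10 and k=1: -25/12 and -5/6; difference -5/4.

Σ = -5/4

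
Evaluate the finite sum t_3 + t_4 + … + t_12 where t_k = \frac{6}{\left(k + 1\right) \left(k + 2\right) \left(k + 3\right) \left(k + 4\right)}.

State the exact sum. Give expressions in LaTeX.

Ratio r(k) = (k + 1)/(k + 5).
Take A(k)=k + 1, B(k)=k + 5, C(k)=1.
Key eq: (k + 1)·f(k+1) = (k + 4)·f(k) + (1).
From deg A=1, deg B=1, deg C=0: d=3.
Coefficient equations give f(k) = k*(k**2 + 6*k + 11)/18.
So s_k = (B(k−1)f/C)·t_k = (k*(k + 4)*(k**2 + 6*k + 11)/18)·t_k = k*(k**2 + 6*k + 11)/(3*(k + 1)*(k + 2)*(k + 3)).
s_(k+1) − s_k = 6/(k**4 + 10*k**3 + 35*k**2 + 50*k + 24) = t_k.
Sum = s_(13) − s_(3); s_(13) = 559/1680, s_(3) = 19/60 ⇒ 9/560.

Σ = 9/560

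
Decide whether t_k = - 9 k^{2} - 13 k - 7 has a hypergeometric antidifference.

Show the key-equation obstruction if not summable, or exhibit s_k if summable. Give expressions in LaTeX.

t_(k+1)/t_k = (9*k**2 + 31*k + 29)/(9*k**2 + 13*k + 7).
A = 1, B = 1, C = k**2 + 13*k/9 + 7/9.
Solve (1)·f(k+1) − (1)·f(k) = k**2 + 13*k/9 + 7/9.
deg f ≤ 3 (via 0,0,2).
Coefficient equations give f(k) = k*(3*k**2 + 2*k + 2)/9.
Then R = B(k−1)f/C = k*(3*k**2 + 2*k + 2)/(9*k**2 + 13*k + 7), so s_k = R(k)·t_k = k*(-3*k**2 - 2*k - 2).
s_(k+1) − s_k = -9*k**2 - 13*k - 7 = t_k.

Yes. s_k = k \left(- 3 k^{2} - 2 k - 2\right).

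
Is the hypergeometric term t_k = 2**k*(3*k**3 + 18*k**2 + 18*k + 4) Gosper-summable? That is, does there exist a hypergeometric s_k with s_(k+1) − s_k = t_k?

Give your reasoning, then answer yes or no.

Yes. s_k = 2**k*(3*k**3 - 2).

t_(k+1)/t_k = 2*(3*k**3 + 27*k**2 + 63*k + 43)/(3*k**3 + 18*k**2 + 18*k + 4).
Gosper form: A/B · C(k+1)/C(k) with A=2, B=1, C=k**3 + 6*k**2 + 6*k + 4/3.
Need (2)·f(k+1) − (1)·f(k) = k**3 + 6*k**2 + 6*k + 4/3.
deg f ≤ 3 (via 0,0,3).
A polynomial solution: f(k) = (3*k**3 - 2)/3.
R(k) = B(k−1)·f(k)/C(k) = (3*k**3 - 2)/(3*k**3 + 18*k**2 + 18*k + 4); s_k = R·t_k = 2**k*(3*k**3 - 2).
Verify: 2**k*(-3*k**3 + 6*(k + 1)**3 - 2) matches t_k.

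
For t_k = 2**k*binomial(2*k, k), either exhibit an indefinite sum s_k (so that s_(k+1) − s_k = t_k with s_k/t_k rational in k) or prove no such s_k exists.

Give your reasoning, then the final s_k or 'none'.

no hypergeometric antidifference exists

The ratio is 4*(2*k + 1)/(k + 1).
Gosper form: A/B · C(k+1)/C(k) with A=8*k + 4, B=k + 1, C=1.
Need (8*k + 4)·f(k+1) − (k)·f(k) = 1.
deg f ≤ -1 (via 1,1,0).
Bound -1 < 0, so the key equation has no polynomial solution.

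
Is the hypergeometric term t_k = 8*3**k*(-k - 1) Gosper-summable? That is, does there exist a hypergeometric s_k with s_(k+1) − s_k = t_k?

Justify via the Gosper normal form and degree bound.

Compute t_(k+1)/t_k: get 3*(k + 2)/(k + 1).
Factor: A=3; B=1; C=k + 1.
Key eq: (3)·f(k+1) = (1)·f(k) + (k + 1).
Bound: deg f ≤ 1.
Match coefficients ⇒ f(k) = (2*k - 1)/4.
So s_k = (B(k−1)f/C)·t_k = ((2*k - 1)/(4*(k + 1)))·t_k = 3**k*(2 - 4*k).
Verify: 8*3**k*(-k - 1) matches t_k.

Yes. s_k = 3**k*(2 - 4*k).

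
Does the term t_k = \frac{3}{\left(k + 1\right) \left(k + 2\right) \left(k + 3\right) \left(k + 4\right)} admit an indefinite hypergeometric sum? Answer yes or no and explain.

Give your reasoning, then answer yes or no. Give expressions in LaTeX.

Yes. s_k = \frac{k \left(k^{2} + 6 k + 11\right)}{6 \left(k + 1\right) \left(k + 2\right) \left(k + 3\right)}.

Step 1: r(k) = (k + 1)/(k + 5).
Take A(k)=k + 1, B(k)=k + 5, C(k)=1.
Solve (k + 1)·f(k+1) − (k + 4)·f(k) = 1.
d = 3 from the (1,1,0) case.
Coefficient equations give f(k) = k*(k**2 + 6*k + 11)/18.
R(k) = B(k−1)·f(k)/C(k) = k*(k + 4)*(k**2 + 6*k + 11)/18; s_k = R·t_k = k*(k**2 + 6*k + 11)/(6*(k + 1)*(k + 2)*(k + 3)).
Check: Δs_k = 3/(k**4 + 10*k**3 + 35*k**2 + 50*k + 24). ✓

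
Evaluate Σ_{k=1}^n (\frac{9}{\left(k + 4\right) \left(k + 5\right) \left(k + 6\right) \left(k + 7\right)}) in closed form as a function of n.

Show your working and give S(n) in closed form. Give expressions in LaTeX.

S(n) = \frac{n \left(n^{2} + 18 n + 107\right)}{70 \left(n^{3} + 18 n^{2} + 107 n + 210\right)}

Step 1: r(k) = (k + 4)/(k + 8).
Normal form (A,B,C) = (k + 4, k + 8, 1).
Solve (k + 4)·f(k+1) − (k + 7)·f(k) = 1.
deg f ≤ 3 (via 1,1,0).
Solving with deg f ≤ 3: f(k) = k*(k**2 + 15*k + 74)/360.
Then R = B(k−1)f/C = k*(k + 7)*(k**2 + 15*k + 74)/360, so s_k = R(k)·t_k = k*(k**2 + 15*k + 74)/(40*(k + 4)*(k + 5)*(k + 6)).
Check: Δs_k = 9/(k**4 + 22*k**3 + 179*k**2 + 638*k + 840). ✓
Σ_(k=1)^n t_k = s_(n+1) − s_(1) = ((n**3 + 18*n**2 + 107*n + 90)/(40*(n**3 + 18*n**2 + 107*n + 210))) − (3/280), i.e. n*(n**2 + 18*n + 107)/(70*(n**3 + 18*n**2 + 107*n + 210)).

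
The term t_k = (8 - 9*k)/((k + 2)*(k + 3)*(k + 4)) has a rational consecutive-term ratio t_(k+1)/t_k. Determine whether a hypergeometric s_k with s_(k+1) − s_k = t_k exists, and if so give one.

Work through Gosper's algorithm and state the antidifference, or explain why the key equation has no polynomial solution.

s_k = k*(29 - 5*k)/(6*(k + 2)*(k + 3))

r(k) = (k + 2)*(9*k + 1)/((k + 5)*(9*k - 8)) after simplifying.
Take A(k)=k + 2, B(k)=k + 5, C(k)=k - 8/9.
Solve (k + 2)·f(k+1) − (k + 4)·f(k) = k - 8/9.
From deg A=1, deg B=1, deg C=1: d=2.
Match coefficients ⇒ f(k) = k*(5*k - 29)/54.
R(k) = B(k−1)·f(k)/C(k) = k*(k + 4)*(5*k - 29)/(6*(9*k - 8)); s_k = R·t_k = k*(29 - 5*k)/(6*(k + 2)*(k + 3)).
Check: Δs_k = (8 - 9*k)/(k**3 + 9*k**2 + 26*k + 24). ✓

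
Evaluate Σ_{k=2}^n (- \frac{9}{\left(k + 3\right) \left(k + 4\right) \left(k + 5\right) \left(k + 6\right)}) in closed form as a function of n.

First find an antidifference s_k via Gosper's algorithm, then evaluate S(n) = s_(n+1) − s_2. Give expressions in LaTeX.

t_(k+1)/t_k = (k + 3)/(k + 7).
So A=k + 3 and B=k + 7, with C=1.
Need (k + 3)·f(k+1) − (k + 6)·f(k) = 1.
deg f ≤ 3 (via 1,1,0).
Match coefficients ⇒ f(k) = k*(k**2 + 12*k + 47)/180.
Certificate R = B(k−1)f/C = k*(k + 6)*(k**2 + 12*k + 47)/180 gives s_k = k*(-k**2 - 12*k - 47)/(20*(k + 3)*(k + 4)*(k + 5)).
s_(k+1) − s_k = -9/(k**4 + 18*k**3 + 119*k**2 + 342*k + 360) = t_k.
s_(n+1) = (-n**3 - 15*n**2 - 74*n - 60)/(20*(n**3 + 15*n**2 + 74*n + 120)) and s_(2) = -1/28, so S(n) = (-n**3 - 15*n**2 - 74*n + 90)/(70*(n**3 + 15*n**2 + 74*n + 120)).

S(n) = \frac{- n^{3} - 15 n^{2} - 74 n + 90}{70 \left(n^{3} + 15 n^{2} + 74 n + 120\right)}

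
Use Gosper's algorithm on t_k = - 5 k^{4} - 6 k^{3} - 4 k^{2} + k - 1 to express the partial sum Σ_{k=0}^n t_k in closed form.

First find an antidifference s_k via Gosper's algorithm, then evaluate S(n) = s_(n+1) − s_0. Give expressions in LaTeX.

The ratio is (5*k**4 + 26*k**3 + 52*k**2 + 45*k + 15)/(5*k**4 + 6*k**3 + 4*k**2 - k + 1).
So A=1 and B=1, with C=k**4 + 6*k**3/5 + 4*k**2/5 - k/5 + 1/5.
Set up (1)·f(k+1) − (1)·f(k) − (k**4 + 6*k**3/5 + 4*k**2/5 - k/5 + 1/5) = 0.
Degrees (0,0,4) ⇒ d ≤ 5.
Coefficient equations give f(k) = k*(k**4 - k**3 - k + 2)/5.
Certificate R = B(k−1)f/C = k*(k**4 - k**3 - k + 2)/(5*k**4 + 6*k**3 + 4*k**2 - k + 1) gives s_k = k*(-k**4 + k**3 + k - 2).
Check: Δs_k = -5*k**4 - 6*k**3 - 4*k**2 + k - 1. ✓
Telescope: S(n) = s_(n+1) − s_(0) = -n**5 - 4*n**4 - 6*n**3 - 3*n**2 - n - 1 − (0) = -n**5 - 4*n**4 - 6*n**3 - 3*n**2 - n - 1.

S(n) = - n^{5} - 4 n^{4} - 6 n^{3} - 3 n^{2} - n - 1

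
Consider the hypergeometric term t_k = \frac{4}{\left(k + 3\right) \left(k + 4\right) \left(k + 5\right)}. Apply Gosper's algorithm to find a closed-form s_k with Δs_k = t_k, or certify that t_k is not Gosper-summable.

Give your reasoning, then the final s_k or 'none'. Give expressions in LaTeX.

Step 1: r(k) = (k + 3)/(k + 6).
Take A(k)=k + 3, B(k)=k + 6, C(k)=1.
Set up (k + 3)·f(k+1) − (k + 5)·f(k) − (1) = 0.
Bound: deg f ≤ 2.
A polynomial solution: f(k) = k*(k + 7)/24.
Certificate R = B(k−1)f/C = k*(k + 5)*(k + 7)/24 gives s_k = k*(k + 7)/(6*(k + 3)*(k + 4)).
s_(k+1) − s_k = 4/(k**3 + 12*k**2 + 47*k + 60) = t_k.

s_k = \frac{k \left(k + 7\right)}{6 \left(k + 3\right) \left(k + 4\right)}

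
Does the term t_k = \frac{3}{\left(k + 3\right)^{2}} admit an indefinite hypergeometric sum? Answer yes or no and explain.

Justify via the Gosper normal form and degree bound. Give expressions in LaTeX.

t_(k+1)/t_k = (k + 3)**2/(k + 4)**2.
Factor: A=k**2 + 6*k + 9; B=k**2 + 8*k + 16; C=1.
Need (k**2 + 6*k + 9)·f(k+1) − (k**2 + 6*k + 9)·f(k) = 1.
deg f ≤ 0 (via 2,2,0).
Generic f = c0 gives residual -1; -1 = 0 cannot hold, so t_k is not Gosper-summable.

No. Not Gosper-summable.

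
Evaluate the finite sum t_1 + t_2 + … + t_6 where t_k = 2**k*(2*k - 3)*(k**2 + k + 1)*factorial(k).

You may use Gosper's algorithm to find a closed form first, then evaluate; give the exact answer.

Σ = 18708482

The ratio is 2*(2*k**4 + 7*k**3 + 8*k**2 - 3)/(2*k**3 - k**2 - k - 3).
Factor: A=2*k + 2; B=1; C=k**3 - k**2/2 - k/2 - 3/2.
Need (2*k + 2)·f(k+1) − (1)·f(k) = k**3 - k**2/2 - k/2 - 3/2.
Degrees (1,0,3) ⇒ d ≤ 2.
A polynomial solution: f(k) = (k**2 - 3*k + 1)/2.
Then R = B(k−1)f/C = (k**2 - 3*k + 1)/((2*k - 3)*(k**2 + k + 1)), so s_k = R(k)·t_k = 2**k*(k**2 - 3*k + 1)*factorial(k).
Verify: 2**k*(2*k - 3)*(k**2 + k + 1)*factorial(k) matches t_k.
Σ_(k=1)^(6) t_k = s_(7) − s_(1) = 18708480 − (-2) = 18708482.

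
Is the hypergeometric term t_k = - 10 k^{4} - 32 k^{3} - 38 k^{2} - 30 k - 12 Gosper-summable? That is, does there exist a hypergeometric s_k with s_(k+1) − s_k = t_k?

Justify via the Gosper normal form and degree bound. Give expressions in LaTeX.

Ratio r(k) = (5*k**4 + 36*k**3 + 97*k**2 + 121*k + 61)/(5*k**4 + 16*k**3 + 19*k**2 + 15*k + 6).
Normal form (A,B,C) = (1, 1, k**4 + 16*k**3/5 + 19*k**2/5 + 3*k + 6/5).
Key eq: (1)·f(k+1) = (1)·f(k) + (k**4 + 16*k**3/5 + 19*k**2/5 + 3*k + 6/5).
d = 5 from the (0,0,4) case.
Coefficient equations give f(k) = k*(2*k**4 + 3*k**3 + 4*k + 3)/10.
Get s_k = R·t_k = k*(-2*k**4 - 3*k**3 - 4*k - 3) with R(k) = B(k−1)f(k)/C(k) = k*(2*k**4 + 3*k**3 + 4*k + 3)/(2*(5*k**4 + 16*k**3 + 19*k**2 + 15*k + 6)).
Δs = -10*k**4 - 32*k**3 - 38*k**2 - 30*k - 12, as required.

Yes. s_k = k \left(- 2 k^{4} - 3 k^{3} - 4 k - 3\right).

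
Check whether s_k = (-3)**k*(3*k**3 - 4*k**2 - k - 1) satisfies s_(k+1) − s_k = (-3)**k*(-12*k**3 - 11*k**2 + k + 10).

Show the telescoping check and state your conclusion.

valid (s_(k+1) − s_k reduces to t_k)

s_(k+1) = (-3)**(k + 1)*(3*k**3 + 5*k**2 - 3)
s_(k+1) − s_k = (-3)**k*(-12*k**3 - 11*k**2 + k + 10)
(s_(k+1) − s_k) − t_k = 0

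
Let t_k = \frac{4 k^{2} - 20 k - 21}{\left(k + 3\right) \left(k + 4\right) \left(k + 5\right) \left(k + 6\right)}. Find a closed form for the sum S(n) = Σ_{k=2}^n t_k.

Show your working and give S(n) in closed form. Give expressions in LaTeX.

S(n) = \frac{5 n^{3} - 93 n^{2} - 134 n + 222}{42 \left(n^{3} + 15 n^{2} + 74 n + 120\right)}

t_(k+1)/t_k = (4*k**3 - 73*k - 111)/(4*k**3 + 8*k**2 - 161*k - 147).
Gosper form: A/B · C(k+1)/C(k) with A=k + 3, B=k + 7, C=k**2 - 5*k - 21/4.
Key eq: (k + 3)·f(k+1) = (k + 6)·f(k) + (k**2 - 5*k - 21/4).
Bound: deg f ≤ 3.
A polynomial solution: f(k) = k*(k**2 - 228*k - 193)/240.
R(k) = B(k−1)·f(k)/C(k) = k*(k + 6)*(k**2 - 228*k - 193)/(60*(4*k**2 - 20*k - 21)); s_k = R·t_k = k*(k**2 - 228*k - 193)/(60*(k + 3)*(k + 4)*(k + 5)).
Check: Δs_k = (4*k**2 - 20*k - 21)/(k**4 + 18*k**3 + 119*k**2 + 342*k + 360). ✓
Σ_(k=2)^n t_k = s_(n+1) − s_(2) = ((n**3 - 225*n**2 - 646*n - 420)/(60*(n**3 + 15*n**2 + 74*n + 120))) − (-43/420), i.e. (5*n**3 - 93*n**2 - 134*n + 222)/(42*(n**3 + 15*n**2 + 74*n + 120)).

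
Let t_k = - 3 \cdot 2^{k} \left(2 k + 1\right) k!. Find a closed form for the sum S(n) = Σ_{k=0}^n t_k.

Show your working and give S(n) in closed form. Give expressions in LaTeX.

t_(k+1)/t_k = 2*(k + 1)*(2*k + 3)/(2*k + 1).
So A=2*k + 2 and B=1, with C=k + 1/2.
f must satisfy (2*k + 2)·f(k+1) − (1)·f(k) = k + 1/2.
deg f ≤ 0 (via 1,0,1).
Coefficient equations give f(k) = 1/2.
Get s_k = R·t_k = -3*2**k*factorial(k) with R(k) = B(k−1)f(k)/C(k) = 1/(2*k + 1).
Check: Δs_k = -3*2**k*(2*k + 1)*factorial(k). ✓
Evaluate: s_(n+1) = -6*2**n*factorial(n + 1); subtract s_(0) = -3 ⇒ S(n) = -6*2**n*factorial(n + 1) + 3.

S(n) = - 6 \cdot 2^{n} \left(n + 1\right)! + 3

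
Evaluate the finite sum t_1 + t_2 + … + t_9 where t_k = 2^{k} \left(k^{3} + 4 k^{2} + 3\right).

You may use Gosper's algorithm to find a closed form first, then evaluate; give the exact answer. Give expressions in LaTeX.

Σ = 840700

t_(k+1)/t_k = 2*((k + 1)**3 + 4*(k + 1)**2 + 3)/(k**3 + 4*k**2 + 3).
Gosper form: A/B · C(k+1)/C(k) with A=2, B=1, C=k**3 + 4*k**2 + 3.
f must satisfy (2)·f(k+1) − (1)·f(k) = k**3 + 4*k**2 + 3.
deg f ≤ 3 (via 0,0,3).
Match coefficients ⇒ f(k) = k**3 - 2*k**2 + 2*k + 1.
So s_k = (B(k−1)f/C)·t_k = ((k**3 - 2*k**2 + 2*k + 1)/(k**3 + 4*k**2 + 3))·t_k = 2**k*(k**3 - 2*k**2 + 2*k + 1).
Check: Δs_k = 2**k*(k**3 + 4*k**2 + 3). ✓
Σ_(k=1)^(9) t_k = s_(10) − s_(1) = 840704 − (4) = 840700.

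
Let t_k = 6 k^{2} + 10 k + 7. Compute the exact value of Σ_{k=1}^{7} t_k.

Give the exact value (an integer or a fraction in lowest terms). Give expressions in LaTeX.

Σ = 1169

r(k) = (6*k**2 + 22*k + 23)/(6*k**2 + 10*k + 7) after simplifying.
A = 1, B = 1, C = k**2 + 5*k/3 + 7/6.
Need (1)·f(k+1) − (1)·f(k) = k**2 + 5*k/3 + 7/6.
From deg A=0, deg B=0, deg C=2: d=3.
Coefficient equations give f(k) = k*(2*k**2 + 2*k + 3)/6.
R(k) = B(k−1)·f(k)/C(k) = k*(2*k**2 + 2*k + 3)/(6*k**2 + 10*k + 7); s_k = R·t_k = k*(2*k**2 + 2*k + 3).
Verify: 6*k**2 + 10*k + 7 matches t_k.
Σ_(k=1)^(7) t_k = s_(8) − s_(1) = 1176 − (7) = 1169.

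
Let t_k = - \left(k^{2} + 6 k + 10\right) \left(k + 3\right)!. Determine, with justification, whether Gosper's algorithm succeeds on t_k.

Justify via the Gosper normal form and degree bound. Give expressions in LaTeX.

Ratio r(k) = (k + 4)*(6*k + (k + 1)**2 + 16)/(k**2 + 6*k + 10).
Gosper form: A/B · C(k+1)/C(k) with A=k + 4, B=1, C=k**2 + 6*k + 10.
f must satisfy (k + 4)·f(k+1) − (1)·f(k) = k**2 + 6*k + 10.
From deg A=1, deg B=0, deg C=2: d=1.
A polynomial solution: f(k) = k + 2.
So s_k = (B(k−1)f/C)·t_k = ((k + 2)/(k**2 + 6*k + 10))·t_k = -(k + 2)*factorial(k + 3).
s_(k+1) − s_k = -(k**2 + 6*k + 10)*factorial(k + 3) = t_k.

Yes. s_k = - \left(k + 2\right) \left(k + 3\right)!.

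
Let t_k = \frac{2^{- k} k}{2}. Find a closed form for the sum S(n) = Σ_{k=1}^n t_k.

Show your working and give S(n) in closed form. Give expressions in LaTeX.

Step 1: r(k) = (k + 1)/(2*k).
Normal form (A,B,C) = (1/2, 1, k).
Need (1/2)·f(k+1) − (1)·f(k) = k.
Degrees (0,0,1) ⇒ d ≤ 1.
Solving with deg f ≤ 1: f(k) = -2*(k + 1).
So s_k = (B(k−1)f/C)·t_k = (-2*(k + 1)/k)·t_k = (-k - 1)/2**k.
s_(k+1) − s_k = k/(2*2**k) = t_k.
Evaluate: s_(n+1) = 2**(-n - 1)*(-n - 2); subtract s_(1) = -1 ⇒ S(n) = 2**(-n - 1)*(2**(n + 1) - n - 2).

S(n) = 2^{- n - 1} \left(2^{n + 1} - n - 2\right)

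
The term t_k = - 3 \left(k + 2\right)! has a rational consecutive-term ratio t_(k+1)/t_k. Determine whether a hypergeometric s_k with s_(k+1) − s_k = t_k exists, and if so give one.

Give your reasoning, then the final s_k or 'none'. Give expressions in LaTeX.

Ratio r(k) = k + 3.
Gosper form: A/B · C(k+1)/C(k) with A=k + 3, B=1, C=1.
f must satisfy (k + 3)·f(k+1) − (1)·f(k) = 1.
Degrees (1,0,0) ⇒ d ≤ -1.
Bound -1 < 0, so the key equation has no polynomial solution.

not Gosper-summable; s_k does not exist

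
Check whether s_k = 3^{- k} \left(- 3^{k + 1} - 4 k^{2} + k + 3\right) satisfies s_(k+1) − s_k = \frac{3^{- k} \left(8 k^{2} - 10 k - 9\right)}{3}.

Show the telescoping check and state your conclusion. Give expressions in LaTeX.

s_(k+1) = (-9*3**k + k - 4*(k + 1)**2 + 4)/(3*3**k)
s_(k+1) − s_k = (8*k**2 - 10*k - 9)/(3*3**k)
(s_(k+1) − s_k) − t_k = 0

valid; difference matches t_k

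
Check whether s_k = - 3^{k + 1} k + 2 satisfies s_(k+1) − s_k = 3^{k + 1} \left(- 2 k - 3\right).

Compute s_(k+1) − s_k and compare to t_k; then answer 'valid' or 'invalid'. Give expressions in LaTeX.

s_(k+1) = -9*3**k*(k + 1) + 2
s_(k+1) − s_k = 3**(k + 1)*(-2*k - 3)
(s_(k+1) − s_k) − t_k = 0

valid; difference matches t_k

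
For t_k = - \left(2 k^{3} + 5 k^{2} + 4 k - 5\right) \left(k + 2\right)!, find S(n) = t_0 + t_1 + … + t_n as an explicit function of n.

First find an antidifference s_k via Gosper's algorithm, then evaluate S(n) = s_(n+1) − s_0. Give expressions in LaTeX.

Step 1: r(k) = (2*k**4 + 17*k**3 + 53*k**2 + 66*k + 18)/(2*k**3 + 5*k**2 + 4*k - 5).
So A=k + 3 and B=1, with C=k**3 + 5*k**2/2 + 2*k - 5/2.
Solve (k + 3)·f(k+1) − (1)·f(k) = k**3 + 5*k**2/2 + 2*k - 5/2.
Bound: deg f ≤ 2.
Match coefficients ⇒ f(k) = (2*k**2 - 3*k - 1)/2.
Then R = B(k−1)f/C = (2*k**2 - 3*k - 1)/(2*k**3 + 5*k**2 + 4*k - 5), so s_k = R(k)·t_k = (-2*k**2 + 3*k + 1)*factorial(k + 2).
Δs = -(2*k**3 + 5*k**2 + 4*k - 5)*factorial(k + 2), as required.
Evaluate: s_(n+1) = -(2*n**2 + n - 2)*factorial(n + 3); subtract s_(0) = 2 ⇒ S(n) = -2*n**2*factorial(n + 3) - n*factorial(n + 3) + 2*factorial(n + 3) - 2.

S(n) = - 2 n^{2} \left(n + 3\right)! - n \left(n + 3\right)! + 2 \left(n + 3\right)! - 2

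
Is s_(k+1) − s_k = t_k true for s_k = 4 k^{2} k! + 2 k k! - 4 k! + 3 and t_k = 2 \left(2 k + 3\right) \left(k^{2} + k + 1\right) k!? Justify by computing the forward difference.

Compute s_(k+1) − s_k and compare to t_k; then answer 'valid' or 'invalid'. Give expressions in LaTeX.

s_(k+1) = 4*k**3*factorial(k) + 14*k**2*factorial(k) + 12*k*factorial(k) + 2*factorial(k) + 3
s_(k+1) − s_k = 2*(2*k + 3)*(k**2 + k + 1)*factorial(k)
(s_(k+1) − s_k) − t_k = 0

valid (s_(k+1) − s_k reduces to t_k)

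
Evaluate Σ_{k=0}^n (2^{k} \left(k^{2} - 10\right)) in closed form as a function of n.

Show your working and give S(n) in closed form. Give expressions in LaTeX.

S(n) = 2 \cdot 2^{n} n^{2} - 4 \cdot 2^{n} n - 14 \cdot 2^{n} + 4

Compute t_(k+1)/t_k: get 2*((k + 1)**2 - 10)/(k**2 - 10).
Factor: A=2; B=1; C=k**2 - 10.
Need (2)·f(k+1) − (1)·f(k) = k**2 - 10.
Bound: deg f ≤ 2.
Solve for f: f(k) = k**2 - 4*k - 4 (degree 2 ≤ 2).
R(k) = B(k−1)·f(k)/C(k) = (k**2 - 4*k - 4)/(k**2 - 10); s_k = R·t_k = 2**k*(k**2 - 4*k - 4).
s_(k+1) − s_k = 2**k*(k**2 - 10) = t_k.
Σ_(k=0)^n t_k = s_(n+1) − s_(0) = (2**(n + 1)*(n**2 - 2*n - 7)) − (-4), i.e. 2*2**n*n**2 - 4*2**n*n - 14*2**n + 4.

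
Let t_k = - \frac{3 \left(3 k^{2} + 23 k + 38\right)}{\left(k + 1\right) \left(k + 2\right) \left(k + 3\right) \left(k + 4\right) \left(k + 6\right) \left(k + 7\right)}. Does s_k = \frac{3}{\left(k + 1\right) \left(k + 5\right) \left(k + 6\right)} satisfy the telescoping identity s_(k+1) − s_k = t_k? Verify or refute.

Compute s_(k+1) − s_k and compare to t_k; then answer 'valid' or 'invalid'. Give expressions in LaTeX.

s_(k+1) = 3/((k + 2)*(k + 6)*(k + 7))
s_(k+1) − s_k = 9*(-k - 3)/(k**5 + 21*k**4 + 163*k**3 + 567*k**2 + 844*k + 420)
(s_(k+1) − s_k) − t_k = 6*(4*k**2 + 27*k + 41)/(k**7 + 28*k**6 + 322*k**5 + 1960*k**4 + 6769*k**3 + 13132*k**2 + 13068*k + 5040)

Invalid: residual \frac{6 \left(4 k^{2} + 27 k + 41\right)}{k^{7} + 28 k^{6} + 322 k^{5} + 1960 k^{4} + 6769 k^{3} + 13132 k^{2} + 13068 k + 5040} ≠ 0.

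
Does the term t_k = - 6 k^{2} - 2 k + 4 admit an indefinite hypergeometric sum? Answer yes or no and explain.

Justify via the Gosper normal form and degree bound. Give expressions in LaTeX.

Yes. s_k = 2 k \left(- k^{2} + k + 2\right).

Compute t_(k+1)/t_k: get (k + 3*(k + 1)**2 - 1)/(3*k**2 + k - 2).
Normal form (A,B,C) = (1, 1, k**2 + k/3 - 2/3).
f must satisfy (1)·f(k+1) − (1)·f(k) = k**2 + k/3 - 2/3.
Bound: deg f ≤ 3.
Solving with deg f ≤ 3: f(k) = k*(k - 2)*(k + 1)/3.
R(k) = B(k−1)·f(k)/C(k) = k*(k - 2)/(3*k - 2); s_k = R·t_k = 2*k*(-k**2 + k + 2).
Verify: -6*k**2 - 2*k + 4 matches t_k.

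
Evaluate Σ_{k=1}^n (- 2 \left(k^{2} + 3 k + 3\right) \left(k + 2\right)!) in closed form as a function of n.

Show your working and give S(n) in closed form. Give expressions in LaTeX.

S(n) = - 2 n \left(n + 3\right)! - 2 \left(n + 3\right)! + 12

r(k) = (k + 3)*(3*k + (k + 1)**2 + 6)/(k**2 + 3*k + 3) after simplifying.
Factor: A=k + 3; B=1; C=k**2 + 3*k + 3.
Set up (k + 3)·f(k+1) − (1)·f(k) − (k**2 + 3*k + 3) = 0.
From deg A=1, deg B=0, deg C=2: d=1.
Solving with deg f ≤ 1: f(k) = k.
R(k) = B(k−1)·f(k)/C(k) = k/(k**2 + 3*k + 3); s_k = R·t_k = -2*k*factorial(k + 2).
Check: Δs_k = -2*(k**2 + 3*k + 3)*factorial(k + 2). ✓
s_(n+1) = -2*(n + 1)*factorial(n + 3) and s_(1) = -12, so S(n) = -2*n*factorial(n + 3) - 2*factorial(n + 3) + 12.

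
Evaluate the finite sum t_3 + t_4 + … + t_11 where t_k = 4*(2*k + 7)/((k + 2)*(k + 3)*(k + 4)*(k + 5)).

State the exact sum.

Ratio r(k) = (k + 2)*(2*k + 9)/((k + 6)*(2*k + 7)).
A = k + 2, B = k + 6, C = k + 7/2.
f must satisfy (k + 2)·f(k+1) − (k + 5)·f(k) = k + 7/2.
From deg A=1, deg B=1, deg C=1: d=3.
Coefficient equations give f(k) = k*(k + 3)*(k + 6)/16.
Get s_k = R·t_k = k*(k + 6)/(2*(k**2 + 6*k + 8)) with R(k) = B(k−1)f(k)/C(k) = k*(k + 3)*(k + 5)*(k + 6)/(8*(2*k + 7)).
Check: Δs_k = 4*(2*k + 7)/(k**4 + 14*k**3 + 71*k**2 + 154*k + 120). ✓
Σ_(k=3)^(11) t_k = s_(12) − s_(3) = 27/56 − (27/70) = 27/280.

Σ = 27/280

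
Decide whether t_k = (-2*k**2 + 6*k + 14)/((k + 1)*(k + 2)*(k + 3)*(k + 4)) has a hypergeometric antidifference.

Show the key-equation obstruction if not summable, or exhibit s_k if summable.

Yes. s_k = 2*k*(k**2 + 9*k + 11)/(3*(k + 1)*(k + 2)*(k + 3)).

r(k) = (k**3 - 10*k - 9)/(k**3 + 2*k**2 - 22*k - 35) after simplifying.
Take A(k)=k + 1, B(k)=k + 5, C(k)=k**2 - 3*k - 7.
Key eq: (k + 1)·f(k+1) = (k + 4)·f(k) + (k**2 - 3*k - 7).
From deg A=1, deg B=1, deg C=2: d=3.
Solving with deg f ≤ 3: f(k) = -k*(k**2 + 9*k + 11)/3.
Then R = B(k−1)f/C = -k*(k + 4)*(k**2 + 9*k + 11)/(3*(k**2 - 3*k - 7)), so s_k = R(k)·t_k = 2*k*(k**2 + 9*k + 11)/(3*(k + 1)*(k + 2)*(k + 3)).
s_(k+1) − s_k = 2*(-k**2 + 3*k + 7)/(k**4 + 10*k**3 + 35*k**2 + 50*k + 24) = t_k.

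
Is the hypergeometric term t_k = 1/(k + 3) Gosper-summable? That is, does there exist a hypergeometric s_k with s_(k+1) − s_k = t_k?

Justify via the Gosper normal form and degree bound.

Step 1: r(k) = (k + 3)/(k + 4).
Gosper form: A/B · C(k+1)/C(k) with A=k + 3, B=k + 4, C=1.
f must satisfy (k + 3)·f(k+1) − (k + 3)·f(k) = 1.
d = 0 from the (1,1,0) case.
Generic f = c0 gives residual -1; -1 = 0 cannot hold, so t_k is not Gosper-summable.

No. Not Gosper-summable.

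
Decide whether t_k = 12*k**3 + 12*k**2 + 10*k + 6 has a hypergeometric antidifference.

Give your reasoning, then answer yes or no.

The ratio is (6*k**3 + 24*k**2 + 35*k + 20)/(6*k**3 + 6*k**2 + 5*k + 3).
Normal form (A,B,C) = (1, 1, k**3 + k**2 + 5*k/6 + 1/2).
Need (1)·f(k+1) − (1)·f(k) = k**3 + k**2 + 5*k/6 + 1/2.
Degrees (0,0,3) ⇒ d ≤ 4.
Coefficient equations give f(k) = k*(3*k**3 - 2*k**2 + 2*k + 3)/12.
Get s_k = R·t_k = k*(3*k**3 - 2*k**2 + 2*k + 3) with R(k) = B(k−1)f(k)/C(k) = k*(3*k**3 - 2*k**2 + 2*k + 3)/(2*(6*k**3 + 6*k**2 + 5*k + 3)).
s_(k+1) − s_k = 12*k**3 + 12*k**2 + 10*k + 6 = t_k.

Yes. s_k = k*(3*k**3 - 2*k**2 + 2*k + 3).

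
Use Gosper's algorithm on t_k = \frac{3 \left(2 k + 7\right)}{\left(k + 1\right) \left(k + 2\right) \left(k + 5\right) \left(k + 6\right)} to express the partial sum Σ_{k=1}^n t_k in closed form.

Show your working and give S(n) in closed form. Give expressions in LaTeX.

Ratio r(k) = (k + 1)*(k + 5)*(2*k + 9)/((k + 3)*(k + 7)*(2*k + 7)).
Gosper form: A/B · C(k+1)/C(k) with A=k + 1, B=k + 7, C=k**3 + 21*k**2/2 + 73*k/2 + 42.
Set up (k + 1)·f(k+1) − (k + 6)·f(k) − (k**3 + 21*k**2/2 + 73*k/2 + 42) = 0.
Degrees (1,1,3) ⇒ d ≤ 5.
Match coefficients ⇒ f(k) = k*(k + 2)*(k + 3)*(k + 4)*(k + 6)/10.
So s_k = (B(k−1)f/C)·t_k = (k*(k + 2)*(k + 6)**2/(5*(2*k + 7)))·t_k = 3*k*(k + 6)/(5*(k**2 + 6*k + 5)).
Δs = 3*(2*k + 7)/(k**4 + 14*k**3 + 65*k**2 + 112*k + 60), as required.
Σ_(k=1)^n t_k = s_(n+1) − s_(1) = (3*(n**2 + 8*n + 7)/(5*(n**2 + 8*n + 12))) − (7/20), i.e. n*(n + 8)/(4*(n**2 + 8*n + 12)).

S(n) = \frac{n \left(n + 8\right)}{4 \left(n^{2} + 8 n + 12\right)}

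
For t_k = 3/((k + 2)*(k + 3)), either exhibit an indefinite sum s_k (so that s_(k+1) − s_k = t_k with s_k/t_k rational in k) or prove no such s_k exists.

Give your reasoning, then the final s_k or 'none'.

s_k = 3*k/(2*(k + 2))

Ratio r(k) = (k + 2)/(k + 4).
Take A(k)=k + 2, B(k)=k + 4, C(k)=1.
f must satisfy (k + 2)·f(k+1) − (k + 3)·f(k) = 1.
deg f ≤ 1 (via 1,1,0).
Solve for f: f(k) = k/2 (degree 1 ≤ 1).
Certificate R = B(k−1)f/C = k*(k + 3)/2 gives s_k = 3*k/(2*(k + 2)).
s_(k+1) − s_k = 3/(k**2 + 5*k + 6) = t_k.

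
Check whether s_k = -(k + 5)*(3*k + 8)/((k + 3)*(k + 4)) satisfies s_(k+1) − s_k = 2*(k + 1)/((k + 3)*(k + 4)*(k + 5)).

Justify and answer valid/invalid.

s_(k+1) = -(k + 6)*(3*k + 11)/((k + 4)*(k + 5))
s_(k+1) − s_k = 2*(k + 1)/(k**3 + 12*k**2 + 47*k + 60)
(s_(k+1) − s_k) − t_k = 0

Valid — Δs_k = t_k.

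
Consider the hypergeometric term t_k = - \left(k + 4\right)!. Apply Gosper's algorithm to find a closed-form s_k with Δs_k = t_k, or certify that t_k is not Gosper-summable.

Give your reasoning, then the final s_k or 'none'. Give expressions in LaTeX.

not Gosper-summable; s_k does not exist

t_(k+1)/t_k = k + 5.
Take A(k)=k + 5, B(k)=1, C(k)=1.
f must satisfy (k + 5)·f(k+1) − (1)·f(k) = 1.
d = -1 from the (1,0,0) case.
deg f ≤ -1 is impossible — no certificate.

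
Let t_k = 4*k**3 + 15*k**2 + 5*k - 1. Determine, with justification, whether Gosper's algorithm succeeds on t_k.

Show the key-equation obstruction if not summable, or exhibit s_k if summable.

r(k) = (4*k**3 + 27*k**2 + 47*k + 23)/(4*k**3 + 15*k**2 + 5*k - 1) after simplifying.
Normal form (A,B,C) = (1, 1, k**3 + 15*k**2/4 + 5*k/4 - 1/4).
Solve (1)·f(k+1) − (1)·f(k) = k**3 + 15*k**2/4 + 5*k/4 - 1/4.
Bound: deg f ≤ 4.
Coefficient equations give f(k) = k*(k**3 + 3*k**2 - 4*k - 1)/4.
Get s_k = R·t_k = k*(k**3 + 3*k**2 - 4*k - 1) with R(k) = B(k−1)f(k)/C(k) = k*(k**3 + 3*k**2 - 4*k - 1)/(4*k**3 + 15*k**2 + 5*k - 1).
Δs = 4*k**3 + 15*k**2 + 5*k - 1, as required.

Yes. s_k = k*(k**3 + 3*k**2 - 4*k - 1).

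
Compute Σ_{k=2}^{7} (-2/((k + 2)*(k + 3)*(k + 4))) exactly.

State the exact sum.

Ratio r(k) = (k + 2)/(k + 5).
A = k + 2, B = k + 5, C = 1.
f must satisfy (k + 2)·f(k+1) − (k + 4)·f(k) = 1.
Degrees (1,1,0) ⇒ d ≤ 2.
Coefficient equations give f(k) = k*(k + 5)/12.
R(k) = B(k−1)·f(k)/C(k) = k*(k + 4)*(k + 5)/12; s_k = R·t_k = k*(-k - 5)/(6*(k + 2)*(k + 3)).
Check: Δs_k = -2/(k**3 + 9*k**2 + 26*k + 24). ✓
Evaluate s at k=8 and k=2: -26/165 and -7/60; difference -9/220.

Σ = -9/220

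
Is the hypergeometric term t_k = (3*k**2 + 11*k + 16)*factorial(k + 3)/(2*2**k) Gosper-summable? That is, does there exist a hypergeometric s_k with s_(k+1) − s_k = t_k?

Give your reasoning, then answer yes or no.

Yes. s_k = (3*k + 2)*factorial(k + 3)/2**k.

Ratio r(k) = (k + 4)*(11*k + 3*(k + 1)**2 + 27)/(2*(3*k**2 + 11*k + 16)).
A = k/2 + 2, B = 1, C = k**2 + 11*k/3 + 16/3.
Solve (k/2 + 2)·f(k+1) − (1)·f(k) = k**2 + 11*k/3 + 16/3.
Degrees (1,0,2) ⇒ d ≤ 1.
Match coefficients ⇒ f(k) = 2*(3*k + 2)/3.
Get s_k = R·t_k = (3*k + 2)*factorial(k + 3)/2**k with R(k) = B(k−1)f(k)/C(k) = 2*(3*k + 2)/(3*k**2 + 11*k + 16).
Check: Δs_k = (3*k**2 + 11*k + 16)*factorial(k + 3)/(2*2**k). ✓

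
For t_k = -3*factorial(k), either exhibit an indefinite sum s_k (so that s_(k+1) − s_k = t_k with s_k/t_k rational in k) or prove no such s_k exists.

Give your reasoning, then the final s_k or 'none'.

The ratio is k + 1.
Factor: A=k + 1; B=1; C=1.
f must satisfy (k + 1)·f(k+1) − (1)·f(k) = 1.
d = -1 from the (1,0,0) case.
Negative degree bound (-1): no f exists, t_k not Gosper-summable.

no hypergeometric antidifference exists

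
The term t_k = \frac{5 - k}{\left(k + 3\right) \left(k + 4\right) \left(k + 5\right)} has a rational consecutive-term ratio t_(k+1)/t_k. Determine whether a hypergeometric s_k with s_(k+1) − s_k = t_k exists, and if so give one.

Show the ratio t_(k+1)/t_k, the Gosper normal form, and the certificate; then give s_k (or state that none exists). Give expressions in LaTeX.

Step 1: r(k) = (k - 4)*(k + 3)/((k - 5)*(k + 6)).
So A=k + 3 and B=k + 6, with C=k - 5.
f must satisfy (k + 3)·f(k+1) − (k + 5)·f(k) = k - 5.
deg f ≤ 2 (via 1,1,1).
Coefficient equations give f(k) = -k*(k + 19)/12.
Then R = B(k−1)f/C = -k*(k + 5)*(k + 19)/(12*(k - 5)), so s_k = R(k)·t_k = k*(k + 19)/(12*(k + 3)*(k + 4)).
Δs = (5 - k)/(k**3 + 12*k**2 + 47*k + 60), as required.

s_k = \frac{k \left(k + 19\right)}{12 \left(k + 3\right) \left(k + 4\right)}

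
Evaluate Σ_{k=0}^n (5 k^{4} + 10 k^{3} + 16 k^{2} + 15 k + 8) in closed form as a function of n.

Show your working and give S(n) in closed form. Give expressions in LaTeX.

t_(k+1)/t_k = (5*k**4 + 30*k**3 + 76*k**2 + 97*k + 54)/(5*k**4 + 10*k**3 + 16*k**2 + 15*k + 8).
Factor: A=1; B=1; C=k**4 + 2*k**3 + 16*k**2/5 + 3*k + 8/5.
f must satisfy (1)·f(k+1) − (1)·f(k) = k**4 + 2*k**3 + 16*k**2/5 + 3*k + 8/5.
deg f ≤ 5 (via 0,0,4).
Solving with deg f ≤ 5: f(k) = k*(k**4 + 2*k**2 + 2*k + 3)/5.
R(k) = B(k−1)·f(k)/C(k) = k*(k**4 + 2*k**2 + 2*k + 3)/(5*k**4 + 10*k**3 + 16*k**2 + 15*k + 8); s_k = R·t_k = k*(k**4 + 2*k**2 + 2*k + 3).
Check: Δs_k = 5*k**4 + 10*k**3 + 16*k**2 + 15*k + 8. ✓
s_(n+1) = n**5 + 5*n**4 + 12*n**3 + 18*n**2 + 18*n + 8 and s_(0) = 0, so S(n) = n**5 + 5*n**4 + 12*n**3 + 18*n**2 + 18*n + 8.

S(n) = n^{5} + 5 n^{4} + 12 n^{3} + 18 n^{2} + 18 n + 8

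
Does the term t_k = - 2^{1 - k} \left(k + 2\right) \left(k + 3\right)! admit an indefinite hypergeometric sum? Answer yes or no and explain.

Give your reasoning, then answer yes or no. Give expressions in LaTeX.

Yes. s_k = - 2^{2 - k} \left(k + 3\right)!.

The ratio is (k + 3)*(k + 4)/(2*(k + 2)).
Normal form (A,B,C) = (k/2 + 2, 1, k + 2).
Solve (k/2 + 2)·f(k+1) − (1)·f(k) = k + 2.
Degrees (1,0,1) ⇒ d ≤ 0.
Coefficient equations give f(k) = 2.
So s_k = (B(k−1)f/C)·t_k = (2/(k + 2))·t_k = -2**(2 - k)*factorial(k + 3).
s_(k+1) − s_k = -2**(1 - k)*(k + 2)*factorial(k + 3) = t_k.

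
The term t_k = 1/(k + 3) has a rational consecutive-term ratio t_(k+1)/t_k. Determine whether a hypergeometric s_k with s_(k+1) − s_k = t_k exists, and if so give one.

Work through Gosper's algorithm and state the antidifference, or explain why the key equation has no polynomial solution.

none (Gosper's algorithm certifies no s_k)

r(k) = (k + 3)/(k + 4) after simplifying.
Factor: A=k + 3; B=k + 4; C=1.
Key eq: (k + 3)·f(k+1) = (k + 3)·f(k) + (1).
deg f ≤ 0 (via 1,1,0).
Write f(k) = c0. Then LHS − RHS = -1, requiring -1 = 0: contradictory. No certificate.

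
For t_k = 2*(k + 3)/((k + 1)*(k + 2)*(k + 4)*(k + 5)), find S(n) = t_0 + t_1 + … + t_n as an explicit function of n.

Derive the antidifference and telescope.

S(n) = (n**2 + 7*n + 6)/(4*(n**2 + 7*n + 10))

Compute t_(k+1)/t_k: get (k + 1)*(k + 4)**2/((k + 3)**2*(k + 6)).
So A=k + 1 and B=k + 6, with C=k**2 + 6*k + 9.
Key eq: (k + 1)·f(k+1) = (k + 5)·f(k) + (k**2 + 6*k + 9).
d = 4 from the (1,1,2) case.
Solving with deg f ≤ 4: f(k) = k*(k + 2)*(k + 3)*(k + 5)/8.
R(k) = B(k−1)·f(k)/C(k) = k*(k + 2)*(k + 5)**2/(8*(k + 3)); s_k = R·t_k = k*(k + 5)/(4*(k**2 + 5*k + 4)).
Δs = 2*(k + 3)/(k**4 + 12*k**3 + 49*k**2 + 78*k + 40), as required.
s_(n+1) = (n**2 + 7*n + 6)/(4*(n**2 + 7*n + 10)) and s_(0) = 0, so S(n) = (n**2 + 7*n + 6)/(4*(n**2 + 7*n + 10)).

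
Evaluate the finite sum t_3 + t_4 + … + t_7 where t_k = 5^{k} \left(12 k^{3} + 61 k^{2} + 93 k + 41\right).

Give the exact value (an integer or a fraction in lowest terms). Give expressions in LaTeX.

Σ = 705844125

Compute t_(k+1)/t_k: get 5*(12*k**3 + 97*k**2 + 251*k + 207)/(12*k**3 + 61*k**2 + 93*k + 41).
Gosper form: A/B · C(k+1)/C(k) with A=5, B=1, C=k**3 + 61*k**2/12 + 31*k/4 + 41/12.
f must satisfy (5)·f(k+1) − (1)·f(k) = k**3 + 61*k**2/12 + 31*k/4 + 41/12.
From deg A=0, deg B=0, deg C=3: d=3.
Coefficient equations give f(k) = (3*k**3 + 4*k**2 + 2*k - 1)/12.
So s_k = (B(k−1)f/C)·t_k = ((3*k**3 + 4*k**2 + 2*k - 1)/(12*k**3 + 61*k**2 + 93*k + 41))·t_k = 5**k*(3*k**3 + 4*k**2 + 2*k - 1).
Check: Δs_k = 5**k*(12*k**3 + 61*k**2 + 93*k + 41). ✓
Evaluate s at k=8 and k=3: 705859375 and 15250; difference 705844125.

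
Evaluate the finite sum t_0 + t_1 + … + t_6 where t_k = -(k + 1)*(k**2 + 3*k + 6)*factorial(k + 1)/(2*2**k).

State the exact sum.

Σ = -20473

Ratio r(k) = (k + 2)**2*(3*k + (k + 1)**2 + 9)/(2*(k + 1)*(k**2 + 3*k + 6)).
Take A(k)=k/2 + 1, B(k)=1, C(k)=k**3 + 4*k**2 + 9*k + 6.
Need (k/2 + 1)·f(k+1) − (1)·f(k) = k**3 + 4*k**2 + 9*k + 6.
d = 2 from the (1,0,3) case.
Coefficient equations give f(k) = 2*(k**2 + 2*k + 2).
Get s_k = R·t_k = -(k**2 + 2*k + 2)*factorial(k + 1)/2**k with R(k) = B(k−1)f(k)/C(k) = 2*(k**2 + 2*k + 2)/((k + 1)*(k**2 + 3*k + 6)).
Δs = -(k + 1)*(k**2 + 3*k + 6)*factorial(k + 1)/(2*2**k), as required.
Σ_(k=0)^(6) t_k = s_(7) − s_(0) = -20475 − (-2) = -20473.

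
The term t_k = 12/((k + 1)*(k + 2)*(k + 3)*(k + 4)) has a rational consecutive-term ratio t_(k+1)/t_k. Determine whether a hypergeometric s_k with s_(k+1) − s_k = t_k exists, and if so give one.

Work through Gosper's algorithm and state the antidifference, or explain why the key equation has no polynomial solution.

r(k) = (k + 1)/(k + 5) after simplifying.
Take A(k)=k + 1, B(k)=k + 5, C(k)=1.
f must satisfy (k + 1)·f(k+1) − (k + 4)·f(k) = 1.
Bound: deg f ≤ 3.
Solve for f: f(k) = k*(k**2 + 6*k + 11)/18 (degree 3 ≤ 3).
Get s_k = R·t_k = 2*k*(k**2 + 6*k + 11)/(3*(k + 1)*(k + 2)*(k + 3)) with R(k) = B(k−1)f(k)/C(k) = k*(k + 4)*(k**2 + 6*k + 11)/18.
Δs = 12/(k**4 + 10*k**3 + 35*k**2 + 50*k + 24), as required.

s_k = 2*k*(k**2 + 6*k + 11)/(3*(k + 1)*(k + 2)*(k + 3))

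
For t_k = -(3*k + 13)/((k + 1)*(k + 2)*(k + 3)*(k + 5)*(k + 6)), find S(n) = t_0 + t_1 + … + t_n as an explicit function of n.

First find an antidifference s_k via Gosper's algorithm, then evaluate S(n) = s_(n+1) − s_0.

S(n) = (-n**3 - 11*n**2 - 36*n - 26)/(10*(n**3 + 11*n**2 + 36*n + 36))

t_(k+1)/t_k = (k + 1)*(k + 5)*(3*k + 16)/((k + 4)*(k + 7)*(3*k + 13)).
A = k + 1, B = k + 7, C = k**2 + 25*k/3 + 52/3.
Key eq: (k + 1)·f(k+1) = (k + 6)·f(k) + (k**2 + 25*k/3 + 52/3).
From deg A=1, deg B=1, deg C=2: d=5.
Match coefficients ⇒ f(k) = k*(k + 3)*(k + 4)*(k**2 + 8*k + 17)/30.
R(k) = B(k−1)·f(k)/C(k) = k*(k + 3)*(k + 6)*(k**2 + 8*k + 17)/(10*(3*k + 13)); s_k = R·t_k = k*(-k**2 - 8*k - 17)/(10*(k**3 + 8*k**2 + 17*k + 10)).
Check: Δs_k = (-3*k - 13)/(k**5 + 17*k**4 + 107*k**3 + 307*k**2 + 396*k + 180). ✓
Σ_(k=0)^n t_k = s_(n+1) − s_(0) = ((-n**3 - 11*n**2 - 36*n - 26)/(10*(n**3 + 11*n**2 + 36*n + 36))) − (0), i.e. (-n**3 - 11*n**2 - 36*n - 26)/(10*(n**3 + 11*n**2 + 36*n + 36)).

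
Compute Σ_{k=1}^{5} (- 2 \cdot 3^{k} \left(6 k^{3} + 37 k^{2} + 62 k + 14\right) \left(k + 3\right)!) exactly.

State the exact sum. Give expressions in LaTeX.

Σ = -40210006896

Compute t_(k+1)/t_k: get 3*(6*k**4 + 79*k**3 + 374*k**2 + 735*k + 476)/(6*k**3 + 37*k**2 + 62*k + 14).
Gosper form: A/B · C(k+1)/C(k) with A=3*k + 12, B=1, C=k**3 + 37*k**2/6 + 31*k/3 + 7/3.
f must satisfy (3*k + 12)·f(k+1) − (1)·f(k) = k**3 + 37*k**2/6 + 31*k/3 + 7/3.
From deg A=1, deg B=0, deg C=3: d=2.
Coefficient equations give f(k) = (2*k**2 + k - 2)/6.
Get s_k = R·t_k = -2*3**k*(2*k**2 + k - 2)*factorial(k + 3) with R(k) = B(k−1)f(k)/C(k) = (2*k**2 + k - 2)/(6*k**3 + 37*k**2 + 62*k + 14).
Verify: -2*3**k*(6*k**3 + 37*k**2 + 62*k + 14)*factorial(k + 3) matches t_k.
Telescoping: Σ = s_(6) − s_(1) = -40210007040 − (-144) = -40210006896.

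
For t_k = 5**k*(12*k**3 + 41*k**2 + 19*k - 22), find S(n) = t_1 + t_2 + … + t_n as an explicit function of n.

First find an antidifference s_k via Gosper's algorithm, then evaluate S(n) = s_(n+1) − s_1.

S(n) = 15*5**n*n**3 + 40*5**n*n**2 + 15*5**n*n - 25*5**n + 25

r(k) = 5*(12*k**3 + 77*k**2 + 137*k + 50)/(12*k**3 + 41*k**2 + 19*k - 22) after simplifying.
A = 5, B = 1, C = k**3 + 41*k**2/12 + 19*k/12 - 11/6.
Solve (5)·f(k+1) − (1)·f(k) = k**3 + 41*k**2/12 + 19*k/12 - 11/6.
Degrees (0,0,3) ⇒ d ≤ 3.
Coefficient equations give f(k) = (3*k**3 - k**2 - 4*k - 3)/12.
R(k) = B(k−1)·f(k)/C(k) = (3*k**3 - k**2 - 4*k - 3)/(12*k**3 + 41*k**2 + 19*k - 22); s_k = R·t_k = 5**k*(3*k**3 - k**2 - 4*k - 3).
s_(k+1) − s_k = 5**k*(12*k**3 + 41*k**2 + 19*k - 22) = t_k.
Σ_(k=1)^n t_k = s_(n+1) − s_(1) = (5**(n + 1)*(3*n**3 + 8*n**2 + 3*n - 5)) − (-25), i.e. 15*5**n*n**3 + 40*5**n*n**2 + 15*5**n*n - 25*5**n + 25.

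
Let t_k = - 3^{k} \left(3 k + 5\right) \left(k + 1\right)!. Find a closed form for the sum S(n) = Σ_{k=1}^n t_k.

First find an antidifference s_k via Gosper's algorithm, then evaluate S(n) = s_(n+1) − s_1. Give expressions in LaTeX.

Compute t_(k+1)/t_k: get 3*(k + 2)*(3*k + 8)/(3*k + 5).
Normal form (A,B,C) = (3*k + 6, 1, k + 5/3).
Solve (3*k + 6)·f(k+1) − (1)·f(k) = k + 5/3.
Degrees (1,0,1) ⇒ d ≤ 0.
A polynomial solution: f(k) = 1/3.
So s_k = (B(k−1)f/C)·t_k = (1/(3*k + 5))·t_k = -3**k*factorial(k + 1).
Check: Δs_k = -3**k*(3*k + 5)*factorial(k + 1). ✓
Evaluate: s_(n+1) = -3**(n + 1)*factorial(n + 2); subtract s_(1) = -6 ⇒ S(n) = -3*3**n*factorial(n + 2) + 6.

S(n) = - 3 \cdot 3^{n} \left(n + 2\right)! + 6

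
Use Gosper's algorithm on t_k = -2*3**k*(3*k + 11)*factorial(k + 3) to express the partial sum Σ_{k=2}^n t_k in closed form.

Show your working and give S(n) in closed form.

S(n) = -6*3**n*factorial(n + 4) + 2160

Step 1: r(k) = 3*(k + 4)*(3*k + 14)/(3*k + 11).
Normal form (A,B,C) = (3*k + 12, 1, k + 11/3).
Key eq: (3*k + 12)·f(k+1) = (1)·f(k) + (k + 11/3).
From deg A=1, deg B=0, deg C=1: d=0.
Solving with deg f ≤ 0: f(k) = 1/3.
Get s_k = R·t_k = -2*3**k*factorial(k + 3) with R(k) = B(k−1)f(k)/C(k) = 1/(3*k + 11).
Check: Δs_k = -2*3**k*(3*k + 11)*factorial(k + 3). ✓
Telescope: S(n) = s_(n+1) − s_(2) = -6*3**n*factorial(n + 4) − (-2160) = -6*3**n*factorial(n + 4) + 2160.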